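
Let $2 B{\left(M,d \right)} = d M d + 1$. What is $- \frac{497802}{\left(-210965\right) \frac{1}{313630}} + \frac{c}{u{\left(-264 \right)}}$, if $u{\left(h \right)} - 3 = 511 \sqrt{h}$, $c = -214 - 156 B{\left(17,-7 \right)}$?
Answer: $\frac{717511321779179714}{969538221643} + \frac{66701852 i \sqrt{66}}{68935953} \approx 7.4006 \cdot 10^{5} + 7.8607 i$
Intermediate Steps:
$B{\left(M,d \right)} = \frac{1}{2} + \frac{M d^{2}}{2}$ ($B{\left(M,d \right)} = \frac{d M d + 1}{2} = \frac{M d d + 1}{2} = \frac{M d^{2} + 1}{2} = \frac{1 + M d^{2}}{2} = \frac{1}{2} + \frac{M d^{2}}{2}$)
$c = -65266$ ($c = -214 - 156 \left(\frac{1}{2} + \frac{1}{2} \cdot 17 \left(-7\right)^{2}\right) = -214 - 156 \left(\frac{1}{2} + \frac{1}{2} \cdot 17 \cdot 49\right) = -214 - 156 \left(\frac{1}{2} + \frac{833}{2}\right) = -214 - 65052 = -65266$)
$u{\left(h \right)} = 3 + 511 \sqrt{h}$
$- \frac{497802}{\left(-210965\right) \frac{1}{313630}} + \frac{c}{u{\left(-264 \right)}} = - \frac{497802}{\left(-210965\right) \frac{1}{313630}} - \frac{65266}{3 + 511 \sqrt{-264}} = - \frac{497802}{\left(-210965\right) \frac{1}{313630}} - \frac{65266}{3 + 511 \cdot 2 i \sqrt{66}} = - \frac{497802}{- \frac{42193}{62726}} - \frac{65266}{3 + 1022 i \sqrt{66}} = \left(-497802\right) \left(- \frac{62726}{42193}\right) - \frac{65266}{3 + 1022 i \sqrt{66}} = \frac{31225128252}{42193} - \frac{65266}{3 + 1022 i \sqrt{66}}$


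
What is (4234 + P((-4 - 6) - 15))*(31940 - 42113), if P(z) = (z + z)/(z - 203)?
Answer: -1636839091/38 ≈ -4.3075e+7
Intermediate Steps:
P(z) = 2*z/(-203 + z) (P(z) = (2*z)/(-203 + z) = 2*z/(-203 + z))
(4234 + P((-4 - 6) - 15))*(31940 - 42113) = (4234 + 2*((-4 - 6) - 15)/(-203 + ((-4 - 6) - 15)))*(31940 - 42113) = (4234 + 2*(-10 - 15)/(-203 + (-10 - 15)))*(-10173) = (4234 + 2*(-25)/(-203 - 25))*(-10173) = (4234 + 2*(-25)/(-228))*(-10173) = (4234 + 2*(-25)*(-1/228))*(-10173) = (4234 + 25/114)*(-10173) = (482701/114)*(-10173) = -1636839091/38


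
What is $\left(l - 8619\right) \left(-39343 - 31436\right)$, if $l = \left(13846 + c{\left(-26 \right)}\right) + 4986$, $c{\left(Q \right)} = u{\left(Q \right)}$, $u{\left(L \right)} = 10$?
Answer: $-723573717$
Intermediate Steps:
$c{\left(Q \right)} = 10$
$l = 18842$ ($l = \left(13846 + 10\right) + 4986 = 13856 + 4986 = 18842$)
$\left(l - 8619\right) \left(-39343 - 31436\right) = \left(18842 - 8619\right) \left(-39343 - 31436\right) = 10223 \left(-70779\right) = -723573717$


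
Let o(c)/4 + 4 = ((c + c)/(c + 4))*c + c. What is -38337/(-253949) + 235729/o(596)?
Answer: 4510162353567/135308090384 ≈ 33.333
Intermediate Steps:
o(c) = -16 + 4*c + 8*c**2/(4 + c) (o(c) = -16 + 4*(((c + c)/(c + 4))*c + c) = -16 + 4*(((2*c)/(4 + c))*c + c) = -16 + 4*((2*c/(4 + c))*c + c) = -16 + 4*(2*c**2/(4 + c) + c) = -16 + 4*(c + 2*c**2/(4 + c)) = -16 + (4*c + 8*c**2/(4 + c)) = -16 + 4*c + 8*c**2/(4 + c))
-38337/(-253949) + 235729/o(596) = -38337/(-253949) + 235729/((4*(-16 + 3*596**2)/(4 + 596))) = -38337*(-1/253949) + 235729/((4*(-16 + 3*355216)/600)) = 38337/253949 + 235729/((4*(1/600)*(-16 + 1065648))) = 38337/253949 + 235729/((4*(1/600)*1065632)) = 38337/253949 + 235729/(532816/75) = 38337/253949 + 235729*(75/532816) = 38337/253949 + 17679675/532816 = 4510162353567/135308090384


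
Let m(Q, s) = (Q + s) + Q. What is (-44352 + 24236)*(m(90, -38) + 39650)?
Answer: -800455872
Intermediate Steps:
m(Q, s) = s + 2*Q
(-44352 + 24236)*(m(90, -38) + 39650) = (-44352 + 24236)*((-38 + 2*90) + 39650) = -20116*((-38 + 180) + 39650) = -20116*(142 + 39650) = -20116*39792 = -800455872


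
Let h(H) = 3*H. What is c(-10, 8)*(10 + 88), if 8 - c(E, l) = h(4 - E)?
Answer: -3332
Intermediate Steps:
c(E, l) = -4 + 3*E (c(E, l) = 8 - 3*(4 - E) = 8 - (12 - 3*E) = 8 + (-12 + 3*E) = -4 + 3*E)
c(-10, 8)*(10 + 88) = (-4 + 3*(-10))*(10 + 88) = (-4 - 30)*98 = -34*98 = -3332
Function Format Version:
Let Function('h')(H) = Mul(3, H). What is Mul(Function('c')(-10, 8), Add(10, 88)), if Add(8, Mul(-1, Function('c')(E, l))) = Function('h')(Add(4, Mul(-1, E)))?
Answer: -3332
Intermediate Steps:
Function('c')(E, l) = Add(-4, Mul(3, E)) (Function('c')(E, l) = Add(8, Mul(-1, Mul(3, Add(4, Mul(-1, E))))) = Add(8, Mul(-1, Add(12, Mul(-3, E)))) = Add(8, Add(-12, Mul(3, E))) = Add(-4, Mul(3, E)))
Mul(Function('c')(-10, 8), Add(10, 88)) = Mul(Add(-4, Mul(3, -10)), Add(10, 88)) = Mul(Add(-4, -30), 98) = Mul(-34, 98) = -3332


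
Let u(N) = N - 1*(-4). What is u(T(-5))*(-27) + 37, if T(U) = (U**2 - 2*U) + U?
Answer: -881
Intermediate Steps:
T(U) = U**2 - U
u(N) = 4 + N (u(N) = N + 4 = 4 + N)
u(T(-5))*(-27) + 37 = (4 - 5*(-1 - 5))*(-27) + 37 = (4 - 5*(-6))*(-27) + 37 = (4 + 30)*(-27) + 37 = 34*(-27) + 37 = -918 + 37 = -881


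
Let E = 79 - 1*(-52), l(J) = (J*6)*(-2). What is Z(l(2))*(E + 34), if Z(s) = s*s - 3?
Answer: 94545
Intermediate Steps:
l(J) = -12*J (l(J) = (6*J)*(-2) = -12*J)
Z(s) = -3 + s² (Z(s) = s² - 3 = -3 + s²)
E = 131 (E = 79 + 52 = 131)
Z(l(2))*(E + 34) = (-3 + (-12*2)²)*(131 + 34) = (-3 + (-24)²)*165 = (-3 + 576)*165 = 573*165 = 94545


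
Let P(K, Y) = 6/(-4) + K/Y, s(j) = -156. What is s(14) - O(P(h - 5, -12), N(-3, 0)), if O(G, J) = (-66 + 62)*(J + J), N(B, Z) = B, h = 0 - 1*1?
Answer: -180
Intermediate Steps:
h = -1 (h = 0 - 1 = -1)
P(K, Y) = -3/2 + K/Y (P(K, Y) = 6*(-1/4) + K/Y = -3/2 + K/Y)
O(G, J) = -8*J
s(14) - O(P(h - 5, -12), N(-3, 0)) = -156 - (-8)*(-3) = -156 - 1*24 = -156 - 24 = -180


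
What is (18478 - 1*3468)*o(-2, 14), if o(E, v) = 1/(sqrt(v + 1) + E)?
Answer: 30020/11 + 15010*sqrt(15)/11 ≈ 8014.0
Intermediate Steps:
o(E, v) = 1/(E + sqrt(1 + v)) (o(E, v) = 1/(sqrt(1 + v) + E) = 1/(E + sqrt(1 + v)))
(18478 - 1*3468)*o(-2, 14) = (18478 - 1*3468)/(-2 + sqrt(1 + 14)) = (18478 - 3468)/(-2 + sqrt(15)) = 15010/(-2 + sqrt(15))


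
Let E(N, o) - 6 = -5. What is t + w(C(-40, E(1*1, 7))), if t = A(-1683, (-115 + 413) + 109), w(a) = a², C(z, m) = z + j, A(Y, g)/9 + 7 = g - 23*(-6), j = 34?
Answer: 4878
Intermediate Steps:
E(N, o) = 1 (E(N, o) = 6 - 5 = 1)
A(Y, g) = 1179 + 9*g (A(Y, g) = -63 + 9*(g - 23*(-6)) = -63 + 9*(g + 138) = -63 + 9*(138 + g) = -63 + (1242 + 9*g) = 1179 + 9*g)
C(z, m) = 34 + z (C(z, m) = z + 34 = 34 + z)
t = 4842 (t = 1179 + 9*((-115 + 413) + 109) = 1179 + 9*(298 + 109) = 1179 + 9*407 = 1179 + 3663 = 4842)
t + w(C(-40, E(1*1, 7))) = 4842 + (34 - 40)² = 4842 + (-6)² = 4842 + 36 = 4878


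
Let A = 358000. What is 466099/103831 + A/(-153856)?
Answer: 2158789359/998438896 ≈ 2.1622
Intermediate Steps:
466099/103831 + A/(-153856) = 466099/103831 + 358000/(-153856) = 466099*(1/103831) + 358000*(-1/153856) = 466099/103831 - 22375/9616 = 2158789359/998438896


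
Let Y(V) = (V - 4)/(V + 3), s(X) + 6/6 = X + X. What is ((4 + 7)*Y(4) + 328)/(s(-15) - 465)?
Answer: -41/62 ≈ -0.66129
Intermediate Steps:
s(X) = -1 + 2*X (s(X) = -1 + (X + X) = -1 + 2*X)
Y(V) = (-4 + V)/(3 + V)
((4 + 7)*Y(4) + 328)/(s(-15) - 465) = ((4 + 7)*((-4 + 4)/(3 + 4)) + 328)/((-1 + 2*(-15)) - 465) = (11*(0/7) + 328)/((-1 - 30) - 465) = (11*((⅐)*0) + 328)/(-31 - 465) = (11*0 + 328)/(-496) = (0 + 328)*(-1/496) = 328*(-1/496) = -41/62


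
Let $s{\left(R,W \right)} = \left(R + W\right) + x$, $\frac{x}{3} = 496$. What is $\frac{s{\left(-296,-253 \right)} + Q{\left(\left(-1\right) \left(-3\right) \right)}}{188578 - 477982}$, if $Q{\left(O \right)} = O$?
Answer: $- \frac{157}{48234} \approx -0.003255$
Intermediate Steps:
$x = 1488$ ($x = 3 \cdot 496 = 1488$)
$s{\left(R,W \right)} = 1488 + R + W$ ($s{\left(R,W \right)} = \left(R + W\right) + 1488 = 1488 + R + W$)
$\frac{s{\left(-296,-253 \right)} + Q{\left(\left(-1\right) \left(-3\right) \right)}}{188578 - 477982} = \frac{\left(1488 - 296 - 253\right) - -3}{188578 - 477982} = \frac{939 + 3}{-289404} = 942 \left(- \frac{1}{289404}\right) = - \frac{157}{48234}$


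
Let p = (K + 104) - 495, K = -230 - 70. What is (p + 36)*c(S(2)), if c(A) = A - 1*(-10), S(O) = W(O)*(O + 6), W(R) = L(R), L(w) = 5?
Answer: -32750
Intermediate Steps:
K = -300
W(R) = 5
S(O) = 30 + 5*O (S(O) = 5*(O + 6) = 5*(6 + O) = 30 + 5*O)
p = -691 (p = (-300 + 104) - 495 = -196 - 495 = -691)
c(A) = 10 + A (c(A) = A + 10 = 10 + A)
(p + 36)*c(S(2)) = (-691 + 36)*(10 + (30 + 5*2)) = -655*(10 + (30 + 10)) = -655*(10 + 40) = -655*50 = -32750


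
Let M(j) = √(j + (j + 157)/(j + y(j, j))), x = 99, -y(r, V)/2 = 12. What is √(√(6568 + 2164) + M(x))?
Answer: √(15*√23043 + 450*√2183)/15 ≈ 10.177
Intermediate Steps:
y(r, V) = -24 (y(r, V) = -2*12 = -24)
M(j) = √(j + (157 + j)/(-24 + j)) (M(j) = √(j + (j + 157)/(j - 24)) = √(j + (157 + j)/(-24 + j)))
√(√(6568 + 2164) + M(x)) = √(√(6568 + 2164) + √((157 + 99 + 99*(-24 + 99))/(-24 + 99))) = √(√8732 + √((157 + 99 + 99*75)/75)) = √(2*√2183 + √((157 + 99 + 7425)/75)) = √(2*√2183 + √((1/75)*7681)) = √(2*√2183 + √(7681/75)) = √(2*√2183 + √23043/15)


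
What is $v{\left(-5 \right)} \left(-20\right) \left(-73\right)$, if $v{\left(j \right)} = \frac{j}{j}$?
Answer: $1460$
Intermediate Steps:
$v{\left(j \right)} = 1$
$v{\left(-5 \right)} \left(-20\right) \left(-73\right) = 1 \left(-20\right) \left(-73\right) = \left(-20\right) \left(-73\right) = 1460$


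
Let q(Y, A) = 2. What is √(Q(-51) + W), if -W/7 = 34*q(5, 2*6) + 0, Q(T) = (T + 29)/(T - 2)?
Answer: I*√1335918/53 ≈ 21.808*I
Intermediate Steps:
Q(T) = (29 + T)/(-2 + T)
W = -476 (W = -7*(34*2 + 0) = -7*(68 + 0) = -7*68 = -476)
√(Q(-51) + W) = √((29 - 51)/(-2 - 51) - 476) = √(-22/(-53) - 476) = √(-1/53*(-22) - 476) = √(22/53 - 476) = √(-25206/53) = I*√1335918/53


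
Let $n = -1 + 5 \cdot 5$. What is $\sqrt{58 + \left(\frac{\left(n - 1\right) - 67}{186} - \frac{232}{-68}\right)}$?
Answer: $\frac{\sqrt{152911158}}{1581} \approx 7.8215$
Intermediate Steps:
$n = 24$ ($n = -1 + 25 = 24$)
$\sqrt{58 + \left(\frac{\left(n - 1\right) - 67}{186} - \frac{232}{-68}\right)} = \sqrt{58 + \left(\frac{\left(24 - 1\right) - 67}{186} - \frac{232}{-68}\right)} = \sqrt{58 + \left(\left(23 - 67\right) \frac{1}{186} - - \frac{58}{17}\right)} = \sqrt{58 + \left(\left(-44\right) \frac{1}{186} + \frac{58}{17}\right)} = \sqrt{58 + \left(- \frac{22}{93} + \frac{58}{17}\right)} = \sqrt{58 + \frac{5020}{1581}} = \sqrt{\frac{96718}{1581}} = \frac{\sqrt{152911158}}{1581}$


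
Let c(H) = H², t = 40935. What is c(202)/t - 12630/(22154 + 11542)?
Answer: 47662363/76630320 ≈ 0.62198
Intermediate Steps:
c(202)/t - 12630/(22154 + 11542) = 202²/40935 - 12630/(22154 + 11542) = 40804*(1/40935) - 12630/33696 = 40804/40935 - 12630*1/33696 = 40804/40935 - 2105/5616 = 47662363/76630320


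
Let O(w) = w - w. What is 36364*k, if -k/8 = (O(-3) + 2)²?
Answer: -1163648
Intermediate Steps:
O(w) = 0
k = -32 (k = -8*(0 + 2)² = -8*2² = -8*4 = -32)
36364*k = 36364*(-32) = -1163648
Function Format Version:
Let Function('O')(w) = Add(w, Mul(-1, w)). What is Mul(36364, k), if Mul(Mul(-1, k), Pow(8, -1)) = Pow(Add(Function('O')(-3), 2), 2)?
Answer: -1163648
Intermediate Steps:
Function('O')(w) = 0
k = -32 (k = Mul(-8, Pow(Add(0, 2), 2)) = Mul(-8, Pow(2, 2)) = Mul(-8, 4) = -32)
Mul(36364, k) = Mul(36364, -32) = -1163648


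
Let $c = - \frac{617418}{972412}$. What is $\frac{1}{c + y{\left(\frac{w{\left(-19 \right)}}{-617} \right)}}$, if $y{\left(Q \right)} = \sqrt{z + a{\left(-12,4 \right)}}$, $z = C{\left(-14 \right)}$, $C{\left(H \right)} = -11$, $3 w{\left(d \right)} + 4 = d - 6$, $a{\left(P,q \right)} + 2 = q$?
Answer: $- \frac{16677352006}{246985301845} - \frac{236396274436 i}{740955905535} \approx -0.067524 - 0.31904 i$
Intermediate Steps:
$a{\left(P,q \right)} = -2 + q$
$w{\left(d \right)} = - \frac{10}{3} + \frac{d}{3}$ ($w{\left(d \right)} = - \frac{4}{3} + \frac{d - 6}{3} = - \frac{4}{3} + \frac{-6 + d}{3} = - \frac{4}{3} + \left(-2 + \frac{d}{3}\right) = - \frac{10}{3} + \frac{d}{3}$)
$z = -11$
$c = - \frac{308709}{486206}$ ($c = \left(-617418\right) \frac{1}{972412} = - \frac{308709}{486206} \approx -0.63493$)
$y{\left(Q \right)} = 3 i$ ($y{\left(Q \right)} = \sqrt{-11 + \left(-2 + 4\right)} = \sqrt{-11 + 2} = \sqrt{-9} = 3 i$)
$\frac{1}{c + y{\left(\frac{w{\left(-19 \right)}}{-617} \right)}} = \frac{1}{- \frac{308709}{486206} + 3 i} = \frac{236396274436 \left(- \frac{308709}{486206} - 3 i\right)}{2222867716605}$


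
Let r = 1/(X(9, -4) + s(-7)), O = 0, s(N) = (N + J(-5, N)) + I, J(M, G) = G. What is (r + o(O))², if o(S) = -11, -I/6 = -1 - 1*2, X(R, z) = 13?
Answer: 34596/289 ≈ 119.71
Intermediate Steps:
I = 18 (I = -6*(-1 - 1*2) = -6*(-1 - 2) = -6*(-3) = 18)
s(N) = 18 + 2*N (s(N) = (N + N) + 18 = 2*N + 18 = 18 + 2*N)
r = 1/17 (r = 1/(13 + (18 + 2*(-7))) = 1/(13 + (18 - 14)) = 1/(13 + 4) = 1/17 ≈ 0.058824)
(r + o(O))² = (1/17 - 11)² = (-186/17)² = 34596/289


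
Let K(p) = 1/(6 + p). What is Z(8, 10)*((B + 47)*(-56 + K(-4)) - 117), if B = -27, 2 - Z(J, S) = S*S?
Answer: 120246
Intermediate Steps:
Z(J, S) = 2 - S² (Z(J, S) = 2 - S*S = 2 - S²)
Z(8, 10)*((B + 47)*(-56 + K(-4)) - 117) = (2 - 1*10²)*((-27 + 47)*(-56 + 1/(6 - 4)) - 117) = (2 - 1*100)*(20*(-56 + 1/2) - 117) = (2 - 100)*(20*(-56 + ½) - 117) = -98*(20*(-111/2) - 117) = -98*(-1110 - 117) = -98*(-1227) = 120246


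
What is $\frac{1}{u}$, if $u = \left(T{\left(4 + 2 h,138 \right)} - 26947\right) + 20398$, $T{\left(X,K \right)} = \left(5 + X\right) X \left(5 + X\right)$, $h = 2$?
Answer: $- \frac{1}{5197} \approx -0.00019242$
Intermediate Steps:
$T{\left(X,K \right)} = X \left(5 + X\right)^{2}$
$u = -5197$ ($u = \left(\left(4 + 2 \cdot 2\right) \left(5 + \left(4 + 2 \cdot 2\right)\right)^{2} - 26947\right) + 20398 = \left(\left(4 + 4\right) \left(5 + \left(4 + 4\right)\right)^{2} - 26947\right) + 20398 = \left(8 \left(5 + 8\right)^{2} - 26947\right) + 20398 = \left(8 \cdot 13^{2} - 26947\right) + 20398 = \left(8 \cdot 169 - 26947\right) + 20398 = \left(1352 - 26947\right) + 20398 = -25595 + 20398 = -5197$)
$\frac{1}{u} = \frac{1}{-5197} = - \frac{1}{5197}$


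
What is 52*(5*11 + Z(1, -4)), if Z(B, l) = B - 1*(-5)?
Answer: 3172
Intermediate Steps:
Z(B, l) = 5 + B (Z(B, l) = B + 5 = 5 + B)
52*(5*11 + Z(1, -4)) = 52*(5*11 + (5 + 1)) = 52*(55 + 6) = 52*61 = 3172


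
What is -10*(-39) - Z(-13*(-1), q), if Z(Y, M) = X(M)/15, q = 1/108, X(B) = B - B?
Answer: 390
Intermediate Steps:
X(B) = 0
q = 1/108 ≈ 0.0092593
Z(Y, M) = 0 (Z(Y, M) = 0/15 = 0*(1/15) = 0)
-10*(-39) - Z(-13*(-1), q) = -10*(-39) - 1*0 = 390 + 0 = 390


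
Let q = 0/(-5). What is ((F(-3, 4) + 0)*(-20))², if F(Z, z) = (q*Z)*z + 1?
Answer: 400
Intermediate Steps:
q = 0 (q = 0*(-⅕) = 0)
F(Z, z) = 1 (F(Z, z) = (0*Z)*z + 1 = 0*z + 1 = 0 + 1 = 1)
((F(-3, 4) + 0)*(-20))² = ((1 + 0)*(-20))² = (1*(-20))² = (-20)² = 400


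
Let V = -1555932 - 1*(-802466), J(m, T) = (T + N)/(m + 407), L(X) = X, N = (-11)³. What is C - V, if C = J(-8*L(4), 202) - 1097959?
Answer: -129186004/375 ≈ -3.4450e+5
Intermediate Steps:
N = -1331
J(m, T) = (-1331 + T)/(407 + m) (J(m, T) = (T - 1331)/(m + 407) = (-1331 + T)/(407 + m))
C = -411735754/375 (C = (-1331 + 202)/(407 - 8*4) - 1097959 = -1129/(407 - 32) - 1097959 = -1129/375 - 1097959 = -411735754/375 ≈ -1.0980e+6)
V = -753466 (V = -1555932 + 802466 = -753466)
C - V = -411735754/375 - 1*(-753466) = -411735754/375 + 753466 = -129186004/375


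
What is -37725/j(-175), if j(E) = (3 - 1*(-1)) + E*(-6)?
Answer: -37725/1054 ≈ -35.792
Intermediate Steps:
j(E) = 4 - 6*E (j(E) = (3 + 1) - 6*E = 4 - 6*E)
-37725/j(-175) = -37725/(4 - 6*(-175)) = -37725/(4 + 1050) = -37725/1054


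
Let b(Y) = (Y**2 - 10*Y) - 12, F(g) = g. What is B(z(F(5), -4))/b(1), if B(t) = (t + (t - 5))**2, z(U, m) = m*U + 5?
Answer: -175/3 ≈ -58.333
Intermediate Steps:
z(U, m) = 5 + U*m (z(U, m) = U*m + 5 = 5 + U*m)
B(t) = (-5 + 2*t)**2 (B(t) = (t + (-5 + t))**2 = (-5 + 2*t)**2)
b(Y) = -12 + Y**2 - 10*Y
B(z(F(5), -4))/b(1) = (-5 + 2*(5 + 5*(-4)))**2/(-12 + 1**2 - 10*1) = (-5 + 2*(5 - 20))**2/(-12 + 1 - 10) = (-5 + 2*(-15))**2/(-21) = (-5 - 30)**2*(-1/21) = (-35)**2*(-1/21) = 1225*(-1/21) = -175/3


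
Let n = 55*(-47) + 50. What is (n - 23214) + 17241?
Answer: -8508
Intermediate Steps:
n = -2535 (n = -2585 + 50 = -2535)
(n - 23214) + 17241 = (-2535 - 23214) + 17241 = -25749 + 17241 = -8508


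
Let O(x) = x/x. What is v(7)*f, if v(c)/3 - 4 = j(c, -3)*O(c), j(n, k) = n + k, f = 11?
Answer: 264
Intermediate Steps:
j(n, k) = k + n
O(x) = 1
v(c) = 3 + 3*c (v(c) = 12 + 3*((-3 + c)*1) = 12 + 3*(-3 + c) = 12 + (-9 + 3*c) = 3 + 3*c)
v(7)*f = (3 + 3*7)*11 = (3 + 21)*11 = 24*11 = 264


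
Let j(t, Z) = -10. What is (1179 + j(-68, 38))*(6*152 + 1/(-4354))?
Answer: 663131449/622 ≈ 1.0661e+6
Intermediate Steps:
(1179 + j(-68, 38))*(6*152 + 1/(-4354)) = (1179 - 10)*(6*152 + 1/(-4354)) = 1169*(912 - 1/4354) = 1169*(3970847/4354) = 663131449/622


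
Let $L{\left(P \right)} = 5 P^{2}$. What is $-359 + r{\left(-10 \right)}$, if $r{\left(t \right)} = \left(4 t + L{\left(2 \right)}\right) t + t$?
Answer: $-169$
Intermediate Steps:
$r{\left(t \right)} = t + t \left(20 + 4 t\right)$ ($r{\left(t \right)} = \left(4 t + 5 \cdot 2^{2}\right) t + t = \left(4 t + 5 \cdot 4\right) t + t = \left(4 t + 20\right) t + t = \left(20 + 4 t\right) t + t = t \left(20 + 4 t\right) + t = t + t \left(20 + 4 t\right)$)
$-359 + r{\left(-10 \right)} = -359 - 10 \left(21 + 4 \left(-10\right)\right) = -359 - 10 \left(21 - 40\right) = -359 - -190 = -359 + 190 = -169$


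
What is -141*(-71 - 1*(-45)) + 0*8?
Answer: 3666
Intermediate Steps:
-141*(-71 - 1*(-45)) + 0*8 = -141*(-71 + 45) + 0 = -141*(-26) + 0 = 3666 + 0 = 3666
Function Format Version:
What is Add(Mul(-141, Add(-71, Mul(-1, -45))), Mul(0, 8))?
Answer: 3666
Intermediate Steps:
Add(Mul(-141, Add(-71, Mul(-1, -45))), Mul(0, 8)) = Add(Mul(-141, Add(-71, 45)), 0) = Add(Mul(-141, -26), 0) = Add(3666, 0) = 3666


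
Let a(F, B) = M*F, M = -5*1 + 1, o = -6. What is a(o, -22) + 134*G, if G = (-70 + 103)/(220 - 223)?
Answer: -1450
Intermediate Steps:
G = -11 (G = 33/(-3) = 33*(-⅓) = -11)
M = -4 (M = -5 + 1 = -4)
a(F, B) = -4*F
a(o, -22) + 134*G = -4*(-6) + 134*(-11) = 24 - 1474 = -1450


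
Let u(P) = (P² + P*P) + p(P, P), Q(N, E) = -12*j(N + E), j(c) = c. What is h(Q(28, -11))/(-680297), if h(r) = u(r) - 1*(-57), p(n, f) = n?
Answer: -83085/680297 ≈ -0.12213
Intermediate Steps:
Q(N, E) = -12*E - 12*N (Q(N, E) = -12*(N + E) = -12*(E + N) = -12*E - 12*N)
u(P) = P + 2*P² (u(P) = (P² + P*P) + P = (P² + P²) + P = 2*P² + P = P + 2*P²)
h(r) = 57 + r*(1 + 2*r) (h(r) = r*(1 + 2*r) - 1*(-57) = r*(1 + 2*r) + 57 = 57 + r*(1 + 2*r))
h(Q(28, -11))/(-680297) = (57 + (-12*(-11) - 12*28) + 2*(-12*(-11) - 12*28)²)/(-680297) = (57 + (132 - 336) + 2*(132 - 336)²)*(-1/680297) = (57 - 204 + 2*(-204)²)*(-1/680297) = (57 - 204 + 2*41616)*(-1/680297) = (57 - 204 + 83232)*(-1/680297) = 83085*(-1/680297) = -83085/680297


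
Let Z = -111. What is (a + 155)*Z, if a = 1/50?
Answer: -860361/50 ≈ -17207.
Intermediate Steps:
a = 1/50 ≈ 0.020000
(a + 155)*Z = (1/50 + 155)*(-111) = (7751/50)*(-111) = -860361/50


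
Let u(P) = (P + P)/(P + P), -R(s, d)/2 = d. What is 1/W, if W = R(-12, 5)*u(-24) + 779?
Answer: 1/769 ≈ 0.0013004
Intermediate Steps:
R(s, d) = -2*d
u(P) = 1 (u(P) = (2*P)/((2*P)) = (2*P)*(1/(2*P)) = 1)
W = 769 (W = -2*5*1 + 779 = -10*1 + 779 = -10 + 779 = 769)
1/W = 1/769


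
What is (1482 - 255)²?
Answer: 1505529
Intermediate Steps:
(1482 - 255)² = 1227² = 1505529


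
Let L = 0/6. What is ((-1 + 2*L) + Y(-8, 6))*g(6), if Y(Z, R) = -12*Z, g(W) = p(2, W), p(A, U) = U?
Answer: 570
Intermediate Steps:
g(W) = W
L = 0 (L = 0*(1/6) = 0)
((-1 + 2*L) + Y(-8, 6))*g(6) = ((-1 + 2*0) - 12*(-8))*6 = ((-1 + 0) + 96)*6 = (-1 + 96)*6 = 95*6 = 570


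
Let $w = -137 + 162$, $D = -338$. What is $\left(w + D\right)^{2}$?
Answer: $97969$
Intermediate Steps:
$w = 25$
$\left(w + D\right)^{2} = \left(25 - 338\right)^{2} = \left(-313\right)^{2} = 97969$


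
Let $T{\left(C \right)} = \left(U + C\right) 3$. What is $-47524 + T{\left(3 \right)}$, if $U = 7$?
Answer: $-47494$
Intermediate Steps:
$T{\left(C \right)} = 21 + 3 C$ ($T{\left(C \right)} = \left(7 + C\right) 3 = 21 + 3 C$)
$-47524 + T{\left(3 \right)} = -47524 + \left(21 + 3 \cdot 3\right) = -47524 + \left(21 + 9\right) = -47524 + 30 = -47494$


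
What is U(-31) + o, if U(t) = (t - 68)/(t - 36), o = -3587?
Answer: -240230/67 ≈ -3585.5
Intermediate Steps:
U(t) = (-68 + t)/(-36 + t)
U(-31) + o = (-68 - 31)/(-36 - 31) - 3587 = -99/(-67) - 3587 = -1/67*(-99) - 3587 = 99/67 - 3587 = -240230/67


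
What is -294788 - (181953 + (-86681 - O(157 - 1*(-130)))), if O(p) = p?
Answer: -389773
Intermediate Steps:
-294788 - (181953 + (-86681 - O(157 - 1*(-130)))) = -294788 - (181953 + (-86681 - (157 - 1*(-130)))) = -294788 - (181953 + (-86681 - (157 + 130))) = -294788 - (181953 + (-86681 - 1*287)) = -294788 - (181953 + (-86681 - 287)) = -294788 - (181953 - 86968) = -294788 - 1*94985 = -294788 - 94985 = -389773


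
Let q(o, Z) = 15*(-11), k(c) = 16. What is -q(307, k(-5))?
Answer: 165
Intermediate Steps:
q(o, Z) = -165
-q(307, k(-5)) = -1*(-165) = 165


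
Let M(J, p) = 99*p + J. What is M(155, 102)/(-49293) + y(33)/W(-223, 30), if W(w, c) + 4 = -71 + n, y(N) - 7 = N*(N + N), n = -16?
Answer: -108638228/4485663 ≈ -24.219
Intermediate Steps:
M(J, p) = J + 99*p
y(N) = 7 + 2*N**2 (y(N) = 7 + N*(N + N) = 7 + N*(2*N) = 7 + 2*N**2)
W(w, c) = -91 (W(w, c) = -4 + (-71 - 16) = -4 - 87 = -91)
M(155, 102)/(-49293) + y(33)/W(-223, 30) = (155 + 99*102)/(-49293) + (7 + 2*33**2)/(-91) = (155 + 10098)*(-1/49293) + (7 + 2*1089)*(-1/91) = 10253*(-1/49293) + (7 + 2178)*(-1/91) = -10253/49293 + 2185*(-1/91) = -10253/49293 - 2185/91 = -108638228/4485663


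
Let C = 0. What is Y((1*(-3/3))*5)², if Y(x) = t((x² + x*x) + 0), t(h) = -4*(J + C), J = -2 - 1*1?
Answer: 144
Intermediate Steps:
J = -3 (J = -2 - 1 = -3)
t(h) = 12 (t(h) = -4*(-3 + 0) = -4*(-3) = 12)
Y(x) = 12
Y((1*(-3/3))*5)² = 12² = 144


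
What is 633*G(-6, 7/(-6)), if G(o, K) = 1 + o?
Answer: -3165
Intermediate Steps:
633*G(-6, 7/(-6)) = 633*(1 - 6) = 633*(-5) = -3165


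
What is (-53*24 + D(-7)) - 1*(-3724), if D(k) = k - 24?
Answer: 2421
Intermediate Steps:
D(k) = -24 + k
(-53*24 + D(-7)) - 1*(-3724) = (-53*24 + (-24 - 7)) - 1*(-3724) = (-1272 - 31) + 3724 = -1303 + 3724 = 2421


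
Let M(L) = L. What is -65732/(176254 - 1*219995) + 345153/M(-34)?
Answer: -887947205/87482 ≈ -10150.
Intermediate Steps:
-65732/(176254 - 1*219995) + 345153/M(-34) = -65732/(176254 - 1*219995) + 345153/(-34) = -65732/(176254 - 219995) + 345153*(-1/34) = -65732/(-43741) - 345153/34 = -65732*(-1/43741) - 345153/34 = 65732/43741 - 345153/34 = -887947205/87482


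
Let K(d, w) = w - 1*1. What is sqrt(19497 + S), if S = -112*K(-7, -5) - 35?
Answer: sqrt(20134) ≈ 141.89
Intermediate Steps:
K(d, w) = -1 + w (K(d, w) = w - 1 = -1 + w)
S = 637 (S = -112*(-1 - 5) - 35 = -112*(-6) - 35 = 672 - 35 = 637)
sqrt(19497 + S) = sqrt(19497 + 637) = sqrt(20134)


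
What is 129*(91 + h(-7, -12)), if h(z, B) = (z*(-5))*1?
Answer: 16254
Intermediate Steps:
h(z, B) = -5*z (h(z, B) = -5*z*1 = -5*z)
129*(91 + h(-7, -12)) = 129*(91 - 5*(-7)) = 129*(91 + 35) = 129*126 = 16254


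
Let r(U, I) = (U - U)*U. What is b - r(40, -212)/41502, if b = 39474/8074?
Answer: 19737/4037 ≈ 4.8890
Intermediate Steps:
r(U, I) = 0 (r(U, I) = 0*U = 0)
b = 19737/4037 (b = 39474*(1/8074) = 19737/4037 ≈ 4.8890)
b - r(40, -212)/41502 = 19737/4037 - 0/41502 = 19737/4037 - 1*0 = 19737/4037 + 0 = 19737/4037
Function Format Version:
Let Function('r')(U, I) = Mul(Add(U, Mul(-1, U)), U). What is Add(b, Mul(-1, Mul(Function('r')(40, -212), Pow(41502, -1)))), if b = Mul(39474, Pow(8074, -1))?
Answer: Rational(19737, 4037) ≈ 4.8890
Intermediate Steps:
Function('r')(U, I) = 0 (Function('r')(U, I) = Mul(0, U) = 0)
b = Rational(19737, 4037) (b = Mul(39474, Rational(1, 8074)) = Rational(19737, 4037) ≈ 4.8890)
Add(b, Mul(-1, Mul(Function('r')(40, -212), Pow(41502, -1)))) = Add(Rational(19737, 4037), Mul(-1, Mul(0, Pow(41502, -1)))) = Add(Rational(19737, 4037), Mul(-1, Mul(0, Rational(1, 41502)))) = Add(Rational(19737, 4037), Mul(-1, 0)) = Add(Rational(19737, 4037), 0) = Rational(19737, 4037)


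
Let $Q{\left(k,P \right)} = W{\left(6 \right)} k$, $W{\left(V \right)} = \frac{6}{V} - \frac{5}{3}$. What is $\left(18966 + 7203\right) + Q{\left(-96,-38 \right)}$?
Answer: $26233$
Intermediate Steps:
$W{\left(V \right)} = - \frac{5}{3} + \frac{6}{V}$ ($W{\left(V \right)} = \frac{6}{V} - \frac{5}{3} = - \frac{5}{3} + \frac{6}{V}$)
$Q{\left(k,P \right)} = - \frac{2 k}{3}$ ($Q{\left(k,P \right)} = \left(- \frac{5}{3} + \frac{6}{6}\right) k = \left(- \frac{5}{3} + 6 \cdot \frac{1}{6}\right) k = \left(- \frac{5}{3} + 1\right) k = - \frac{2 k}{3}$)
$\left(18966 + 7203\right) + Q{\left(-96,-38 \right)} = \left(18966 + 7203\right) - -64 = 26169 + 64 = 26233$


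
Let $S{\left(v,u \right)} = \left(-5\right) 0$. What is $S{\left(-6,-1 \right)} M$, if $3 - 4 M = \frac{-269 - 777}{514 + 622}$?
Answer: $0$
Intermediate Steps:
$S{\left(v,u \right)} = 0$
$M = \frac{2227}{2272}$ ($M = \frac{3}{4} - \frac{\left(-269 - 777\right) \frac{1}{514 + 622}}{4} = \frac{3}{4} - \frac{\left(-1046\right) \frac{1}{1136}}{4} = \frac{3}{4} - - \frac{523}{2272} = \frac{3}{4} + \frac{523}{2272} = \frac{2227}{2272} \approx 0.98019$)
$S{\left(-6,-1 \right)} M = 0 \cdot \frac{2227}{2272} = 0$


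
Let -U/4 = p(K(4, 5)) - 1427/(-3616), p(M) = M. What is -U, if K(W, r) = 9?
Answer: 33971/904 ≈ 37.579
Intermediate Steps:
U = -33971/904 (U = -4*(9 - 1427/(-3616)) = -4*(9 - 1427*(-1)/3616) = -4*(9 - 1*(-1427/3616)) = -4*(9 + 1427/3616) = -4*33971/3616 = -33971/904 ≈ -37.579)
-U = -1*(-33971/904) = 33971/904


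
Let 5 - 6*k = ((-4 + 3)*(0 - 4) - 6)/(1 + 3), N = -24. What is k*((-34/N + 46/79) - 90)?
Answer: -917675/11376 ≈ -80.668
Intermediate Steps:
k = 11/12 (k = ⅚ - ((-4 + 3)*(0 - 4) - 6)/(6*(1 + 3)) = ⅚ - (-1*(-4) - 6)/(6*4) = ⅚ - (4 - 6)/24 = ⅚ - (-2)/24 = ⅚ - ⅙*(-½) = ⅚ + 1/12 = 11/12 ≈ 0.91667)
k*((-34/N + 46/79) - 90) = 11*((-34/(-24) + 46/79) - 90)/12 = 11*((-34*(-1/24) + 46*(1/79)) - 90)/12 = 11*((17/12 + 46/79) - 90)/12 = 11*(1895/948 - 90)/12 = (11/12)*(-83425/948) = -917675/11376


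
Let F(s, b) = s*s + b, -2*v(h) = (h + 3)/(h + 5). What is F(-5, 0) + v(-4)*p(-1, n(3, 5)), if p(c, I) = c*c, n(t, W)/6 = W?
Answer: 51/2 ≈ 25.500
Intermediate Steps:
n(t, W) = 6*W
v(h) = -(3 + h)/(2*(5 + h)) (v(h) = -(h + 3)/(2*(h + 5)) = -(3 + h)/(2*(5 + h)))
F(s, b) = b + s² (F(s, b) = s² + b = b + s²)
p(c, I) = c²
F(-5, 0) + v(-4)*p(-1, n(3, 5)) = (0 + (-5)²) + ((-3 - 1*(-4))/(2*(5 - 4)))*(-1)² = (0 + 25) + ((½)*(-3 + 4)/1)*1 = 25 + ((½)*1*1)*1 = 25 + (½)*1 = 25 + ½ = 51/2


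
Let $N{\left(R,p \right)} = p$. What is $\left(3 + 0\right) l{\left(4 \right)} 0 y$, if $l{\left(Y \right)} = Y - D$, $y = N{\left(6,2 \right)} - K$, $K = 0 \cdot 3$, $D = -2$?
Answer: $0$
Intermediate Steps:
$K = 0$
$y = 2$ ($y = 2 - 0 = 2 + 0 = 2$)
$l{\left(Y \right)} = 2 + Y$ ($l{\left(Y \right)} = Y - -2 = Y + 2 = 2 + Y$)
$\left(3 + 0\right) l{\left(4 \right)} 0 y = \left(3 + 0\right) \left(2 + 4\right) 0 \cdot 2 = 3 \cdot 6 \cdot 0 \cdot 2 = 18 \cdot 0 \cdot 2 = 0 \cdot 2 = 0$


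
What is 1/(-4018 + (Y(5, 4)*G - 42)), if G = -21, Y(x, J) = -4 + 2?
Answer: -1/4018 ≈ -0.00024888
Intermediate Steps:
Y(x, J) = -2
1/(-4018 + (Y(5, 4)*G - 42)) = 1/(-4018 + (-2*(-21) - 42)) = 1/(-4018 + (42 - 42)) = 1/(-4018 + 0) = 1/(-4018) = -1/4018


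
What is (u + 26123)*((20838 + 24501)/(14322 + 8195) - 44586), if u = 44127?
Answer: -70523808015750/22517 ≈ -3.1320e+9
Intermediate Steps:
(u + 26123)*((20838 + 24501)/(14322 + 8195) - 44586) = (44127 + 26123)*((20838 + 24501)/(14322 + 8195) - 44586) = 70250*(45339/22517 - 44586) = 70250*(-1003897623/22517) = -70523808015750/22517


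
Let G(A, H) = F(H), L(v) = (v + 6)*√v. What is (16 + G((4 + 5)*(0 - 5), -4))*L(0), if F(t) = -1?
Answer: 0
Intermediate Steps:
L(v) = √v*(6 + v) (L(v) = (6 + v)*√v = √v*(6 + v))
G(A, H) = -1
(16 + G((4 + 5)*(0 - 5), -4))*L(0) = (16 - 1)*(√0*(6 + 0)) = 15*(0*6) = 15*0 = 0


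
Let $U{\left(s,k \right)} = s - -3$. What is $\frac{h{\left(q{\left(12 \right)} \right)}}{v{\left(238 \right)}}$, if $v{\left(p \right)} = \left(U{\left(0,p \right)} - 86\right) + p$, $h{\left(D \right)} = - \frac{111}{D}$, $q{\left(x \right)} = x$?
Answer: $- \frac{37}{620} \approx -0.059677$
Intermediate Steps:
$U{\left(s,k \right)} = 3 + s$ ($U{\left(s,k \right)} = s + 3 = 3 + s$)
$v{\left(p \right)} = -83 + p$ ($v{\left(p \right)} = \left(\left(3 + 0\right) - 86\right) + p = \left(3 - 86\right) + p = -83 + p$)
$\frac{h{\left(q{\left(12 \right)} \right)}}{v{\left(238 \right)}} = \frac{\left(-111\right) \frac{1}{12}}{-83 + 238} = \frac{\left(-111\right) \frac{1}{12}}{155} = \left(- \frac{37}{4}\right) \frac{1}{155} = - \frac{37}{620}$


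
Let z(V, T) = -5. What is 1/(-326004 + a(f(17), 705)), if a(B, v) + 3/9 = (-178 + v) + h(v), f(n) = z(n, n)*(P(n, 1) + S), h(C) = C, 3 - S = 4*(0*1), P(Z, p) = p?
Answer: -3/974317 ≈ -3.0791e-6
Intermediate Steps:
S = 3 (S = 3 - 4*0*1 = 3 - 4*0 = 3 - 1*0 = 3 + 0 = 3)
f(n) = -20 (f(n) = -5*(1 + 3) = -5*4 = -20)
a(B, v) = -535/3 + 2*v (a(B, v) = -⅓ + ((-178 + v) + v) = -⅓ + (-178 + 2*v) = -535/3 + 2*v)
1/(-326004 + a(f(17), 705)) = 1/(-326004 + (-535/3 + 2*705)) = 1/(-326004 + (-535/3 + 1410)) = 1/(-326004 + 3695/3) = 1/(-974317/3) = -3/974317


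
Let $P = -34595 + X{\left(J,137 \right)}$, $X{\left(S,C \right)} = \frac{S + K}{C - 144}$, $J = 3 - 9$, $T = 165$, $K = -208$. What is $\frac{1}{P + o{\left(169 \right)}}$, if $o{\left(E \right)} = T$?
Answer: $- \frac{7}{240796} \approx -2.907 \cdot 10^{-5}$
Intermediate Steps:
$o{\left(E \right)} = 165$
$J = -6$ ($J = 3 - 9 = -6$)
$X{\left(S,C \right)} = \frac{-208 + S}{-144 + C}$ ($X{\left(S,C \right)} = \frac{S - 208}{C - 144} = \frac{-208 + S}{-144 + C}$)
$P = - \frac{241951}{7}$ ($P = -34595 + \frac{-208 - 6}{-144 + 137} = -34595 + \frac{1}{-7} \left(-214\right) = -34595 - - \frac{214}{7} = -34595 + \frac{214}{7} = - \frac{241951}{7} \approx -34564.0$)
$\frac{1}{P + o{\left(169 \right)}} = \frac{1}{- \frac{241951}{7} + 165} = \frac{1}{- \frac{240796}{7}} = - \frac{7}{240796}$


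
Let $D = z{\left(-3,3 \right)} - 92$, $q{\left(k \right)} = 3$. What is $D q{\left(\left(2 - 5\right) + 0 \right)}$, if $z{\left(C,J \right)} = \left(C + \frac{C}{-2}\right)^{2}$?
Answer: $- \frac{1077}{4} \approx -269.25$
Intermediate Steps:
$z{\left(C,J \right)} = \frac{C^{2}}{4}$ ($z{\left(C,J \right)} = \left(C + C \left(- \frac{1}{2}\right)\right)^{2} = \left(C - \frac{C}{2}\right)^{2} = \left(\frac{C}{2}\right)^{2} = \frac{C^{2}}{4}$)
$D = - \frac{359}{4}$ ($D = \frac{\left(-3\right)^{2}}{4} - 92 = \frac{1}{4} \cdot 9 - 92 = \frac{9}{4} - 92 = - \frac{359}{4} \approx -89.75$)
$D q{\left(\left(2 - 5\right) + 0 \right)} = \left(- \frac{359}{4}\right) 3 = - \frac{1077}{4}$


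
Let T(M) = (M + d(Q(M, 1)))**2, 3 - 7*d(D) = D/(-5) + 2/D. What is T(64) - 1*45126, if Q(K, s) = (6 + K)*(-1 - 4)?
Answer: -63271514774/1500625 ≈ -42163.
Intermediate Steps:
Q(K, s) = -30 - 5*K (Q(K, s) = (6 + K)*(-5) = -30 - 5*K)
d(D) = 3/7 - 2/(7*D) + D/35 (d(D) = 3/7 - (D/(-5) + 2/D)/7 = 3/7 - (D*(-1/5) + 2/D)/7 = 3/7 - (-D/5 + 2/D)/7 = 3/7 - (2/D - D/5)/7 = 3/7 + (-2/(7*D) + D/35) = 3/7 - 2/(7*D) + D/35)
T(M) = (M + (-10 + (-30 - 5*M)*(-15 - 5*M))/(35*(-30 - 5*M)))**2 (T(M) = (M + (-10 + (-30 - 5*M)*(15 + (-30 - 5*M)))/(35*(-30 - 5*M)))**2 = (M + (-10 + (-30 - 5*M)*(-15 - 5*M))/(35*(-30 - 5*M)))**2)
T(64) - 1*45126 = (-88 + 30*64**2 + 165*64)**2/(1225*(6 + 64)**2) - 1*45126 = (1/1225)*(-88 + 30*4096 + 10560)**2/70**2 - 45126 = (1/1225)*(1/4900)*(-88 + 122880 + 10560)**2 - 45126 = (1/1225)*(1/4900)*133352**2 - 45126 = (1/1225)*(1/4900)*17782755904 - 45126 = 4445688976/1500625 - 45126 = -63271514774/1500625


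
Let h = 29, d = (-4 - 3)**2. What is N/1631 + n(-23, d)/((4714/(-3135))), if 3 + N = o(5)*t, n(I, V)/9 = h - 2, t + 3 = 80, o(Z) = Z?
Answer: -1240703207/7688534 ≈ -161.37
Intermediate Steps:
d = 49 (d = (-7)**2 = 49)
t = 77 (t = -3 + 80 = 77)
n(I, V) = 243 (n(I, V) = 9*(29 - 2) = 9*27 = 243)
N = 382 (N = -3 + 5*77 = -3 + 385 = 382)
N/1631 + n(-23, d)/((4714/(-3135))) = 382/1631 + 243/((4714/(-3135))) = 382*(1/1631) + 243/((4714*(-1/3135))) = 382/1631 + 243/(-4714/3135) = 382/1631 + 243*(-3135/4714) = 382/1631 - 761805/4714 = -1240703207/7688534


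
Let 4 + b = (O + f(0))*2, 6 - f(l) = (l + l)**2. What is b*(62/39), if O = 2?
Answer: 248/13 ≈ 19.077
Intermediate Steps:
f(l) = 6 - 4*l**2 (f(l) = 6 - (l + l)**2 = 6 - (2*l)**2 = 6 - 4*l**2)
b = 12 (b = -4 + (2 + (6 - 4*0**2))*2 = -4 + (2 + (6 - 4*0))*2 = -4 + (2 + (6 + 0))*2 = -4 + (2 + 6)*2 = -4 + 8*2 = -4 + 16 = 12)
b*(62/39) = 12*(62/39) = 248/13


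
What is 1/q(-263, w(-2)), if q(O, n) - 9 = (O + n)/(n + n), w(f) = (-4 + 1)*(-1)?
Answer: -3/103 ≈ -0.029126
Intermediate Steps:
w(f) = 3 (w(f) = -3*(-1) = 3)
q(O, n) = 9 + (O + n)/(2*n) (q(O, n) = 9 + (O + n)/(n + n) = 9 + (O + n)/((2*n)) = 9 + (O + n)*(1/(2*n)) = 9 + (O + n)/(2*n))
1/q(-263, w(-2)) = 1/((1/2)*(-263 + 19*3)/3) = 1/((1/2)*(1/3)*(-263 + 57)) = 1/((1/2)*(1/3)*(-206)) = 1/(-103/3) = -3/103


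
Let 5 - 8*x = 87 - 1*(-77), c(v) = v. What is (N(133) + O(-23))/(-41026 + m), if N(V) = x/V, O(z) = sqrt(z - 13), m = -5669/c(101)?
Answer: 16059/4414849880 - 606*I/4149295 ≈ 3.6375e-6 - 0.00014605*I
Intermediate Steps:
m = -5669/101 ≈ -56.129
O(z) = sqrt(-13 + z)
x = -159/8 (x = 5/8 - (87 - 1*(-77))/8 = 5/8 - (87 + 77)/8 = 5/8 - 1/8*164 = 5/8 - 41/2 = -159/8 ≈ -19.875)
N(V) = -159/(8*V)
(N(133) + O(-23))/(-41026 + m) = (-159/8/133 + sqrt(-13 - 23))/(-41026 - 5669/101) = (-159/8*1/133 + sqrt(-36))/(-4149295/101) = (-159/1064 + 6*I)*(-101/4149295) = 16059/4414849880 - 606*I/4149295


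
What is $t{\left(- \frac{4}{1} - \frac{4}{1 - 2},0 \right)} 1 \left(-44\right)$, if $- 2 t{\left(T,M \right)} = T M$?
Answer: $0$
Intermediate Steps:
$t{\left(T,M \right)} = - \frac{M T}{2}$ ($t{\left(T,M \right)} = - \frac{T M}{2} = - \frac{M T}{2}$)
$t{\left(- \frac{4}{1} - \frac{4}{1 - 2},0 \right)} 1 \left(-44\right) = \left(- \frac{1}{2}\right) 0 \left(- \frac{4}{1} - \frac{4}{1 - 2}\right) 1 \left(-44\right) = \left(- \frac{1}{2}\right) 0 \left(\left(-4\right) 1 - \frac{4}{1 - 2}\right) 1 \left(-44\right) = \left(- \frac{1}{2}\right) 0 \left(-4 - \frac{4}{-1}\right) 1 \left(-44\right) = \left(- \frac{1}{2}\right) 0 \left(-4 - -4\right) 1 \left(-44\right) = \left(- \frac{1}{2}\right) 0 \left(-4 + 4\right) 1 \left(-44\right) = \left(- \frac{1}{2}\right) 0 \cdot 0 \cdot 1 \left(-44\right) = 0 \cdot 1 \left(-44\right) = 0 \left(-44\right) = 0$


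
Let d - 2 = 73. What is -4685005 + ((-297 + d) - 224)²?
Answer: -4486089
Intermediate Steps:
d = 75 (d = 2 + 73 = 75)
-4685005 + ((-297 + d) - 224)² = -4685005 + ((-297 + 75) - 224)² = -4685005 + (-222 - 224)² = -4685005 + (-446)² = -4685005 + 198916 = -4486089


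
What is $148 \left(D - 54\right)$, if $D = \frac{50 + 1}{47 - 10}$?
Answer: $-7788$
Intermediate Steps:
$D = \frac{51}{37} \approx 1.3784$
$148 \left(D - 54\right) = 148 \left(\frac{51}{37} - 54\right) = 148 \left(- \frac{1947}{37}\right) = -7788$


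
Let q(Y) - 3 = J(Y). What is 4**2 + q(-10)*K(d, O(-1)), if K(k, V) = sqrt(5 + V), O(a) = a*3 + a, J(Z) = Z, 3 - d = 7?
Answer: 9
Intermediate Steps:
d = -4 (d = 3 - 1*7 = 3 - 7 = -4)
q(Y) = 3 + Y
O(a) = 4*a (O(a) = 3*a + a = 4*a)
4**2 + q(-10)*K(d, O(-1)) = 4**2 + (3 - 10)*sqrt(5 + 4*(-1)) = 16 - 7*sqrt(5 - 4) = 16 - 7*sqrt(1) = 16 - 7*1 = 16 - 7 = 9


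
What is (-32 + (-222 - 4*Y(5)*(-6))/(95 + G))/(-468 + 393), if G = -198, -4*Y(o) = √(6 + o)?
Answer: 3074/7725 - 2*√11/2575 ≈ 0.39535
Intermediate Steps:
Y(o) = -√(6 + o)/4
(-32 + (-222 - 4*Y(5)*(-6))/(95 + G))/(-468 + 393) = (-32 + (-222 - (-1)*√(6 + 5)*(-6))/(95 - 198))/(-468 + 393) = (-32 + (-222 - (-1)*√11*(-6))/(-103))/(-75) = (-32 + (-222 + √11*(-6))*(-1/103))*(-1/75) = (-32 + (-222 - 6*√11)*(-1/103))*(-1/75) = (-32 + (222/103 + 6*√11/103))*(-1/75) = (-3074/103 + 6*√11/103)*(-1/75) = 3074/7725 - 2*√11/2575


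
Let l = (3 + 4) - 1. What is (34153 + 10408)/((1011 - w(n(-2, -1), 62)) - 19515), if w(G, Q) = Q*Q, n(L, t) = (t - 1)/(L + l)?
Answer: -44561/22348 ≈ -1.9940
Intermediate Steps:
l = 6 (l = 7 - 1 = 6)
n(L, t) = (-1 + t)/(6 + L) (n(L, t) = (t - 1)/(L + 6) = (-1 + t)/(6 + L))
w(G, Q) = Q²
(34153 + 10408)/((1011 - w(n(-2, -1), 62)) - 19515) = (34153 + 10408)/((1011 - 1*62²) - 19515) = 44561/((1011 - 1*3844) - 19515) = 44561/((1011 - 3844) - 19515) = 44561/(-2833 - 19515) = 44561/(-22348) = 44561*(-1/22348) = -44561/22348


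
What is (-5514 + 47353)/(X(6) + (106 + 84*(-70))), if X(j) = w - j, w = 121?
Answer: -41839/5659 ≈ -7.3934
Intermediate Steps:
X(j) = 121 - j
(-5514 + 47353)/(X(6) + (106 + 84*(-70))) = (-5514 + 47353)/((121 - 1*6) + (106 + 84*(-70))) = 41839/((121 - 6) + (106 - 5880)) = 41839/(115 - 5774) = 41839/(-5659) = 41839*(-1/5659) = -41839/5659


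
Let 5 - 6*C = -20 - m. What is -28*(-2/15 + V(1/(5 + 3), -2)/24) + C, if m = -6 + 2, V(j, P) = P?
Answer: 287/30 ≈ 9.5667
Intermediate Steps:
m = -4
C = 7/2 (C = ⅚ - (-20 - 1*(-4))/6 = ⅚ - (-20 + 4)/6 = ⅚ - ⅙*(-16) = ⅚ + 8/3 = 7/2 ≈ 3.5000)
-28*(-2/15 + V(1/(5 + 3), -2)/24) + C = -28*(-2/15 - 2/24) + 7/2 = -28*(-2*1/15 - 2*1/24) + 7/2 = -28*(-2/15 - 1/12) + 7/2 = -28*(-13/60) + 7/2 = 91/15 + 7/2 = 287/30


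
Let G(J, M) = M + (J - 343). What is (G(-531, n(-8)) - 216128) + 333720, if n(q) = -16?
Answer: 116702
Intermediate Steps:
G(J, M) = -343 + J + M (G(J, M) = M + (-343 + J) = -343 + J + M)
(G(-531, n(-8)) - 216128) + 333720 = ((-343 - 531 - 16) - 216128) + 333720 = (-890 - 216128) + 333720 = -217018 + 333720 = 116702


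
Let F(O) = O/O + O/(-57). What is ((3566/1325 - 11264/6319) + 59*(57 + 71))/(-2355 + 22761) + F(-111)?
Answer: 94467369259/28475467675 ≈ 3.3175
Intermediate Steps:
F(O) = 1 - O/57 (F(O) = 1 + O*(-1/57) = 1 - O/57)
((3566/1325 - 11264/6319) + 59*(57 + 71))/(-2355 + 22761) + F(-111) = ((3566/1325 - 11264/6319) + 59*(57 + 71))/(-2355 + 22761) + (1 - 1/57*(-111)) = ((3566*(1/1325) - 11264*1/6319) + 59*128)/20406 + (1 + 37/19) = ((3566/1325 - 11264/6319) + 7552)*(1/20406) + 56/19 = (7608754/8372675 + 7552)*(1/20406) + 56/19 = (63238050354/8372675)*(1/20406) + 56/19 = 10539675059/28475467675 + 56/19 = 94467369259/28475467675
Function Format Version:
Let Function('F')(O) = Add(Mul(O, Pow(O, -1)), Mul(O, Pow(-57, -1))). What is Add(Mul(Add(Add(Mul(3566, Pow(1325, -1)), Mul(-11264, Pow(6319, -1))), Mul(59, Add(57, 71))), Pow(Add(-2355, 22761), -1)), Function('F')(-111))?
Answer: Rational(94467369259, 28475467675) ≈ 3.3175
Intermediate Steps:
Function('F')(O) = Add(1, Mul(Rational(-1, 57), O)) (Function('F')(O) = Add(1, Mul(O, Rational(-1, 57))) = Add(1, Mul(Rational(-1, 57), O)))
Add(Mul(Add(Add(Mul(3566, Pow(1325, -1)), Mul(-11264, Pow(6319, -1))), Mul(59, Add(57, 71))), Pow(Add(-2355, 22761), -1)), Function('F')(-111)) = Add(Mul(Add(Add(Mul(3566, Pow(1325, -1)), Mul(-11264, Pow(6319, -1))), Mul(59, Add(57, 71))), Pow(Add(-2355, 22761), -1)), Add(1, Mul(Rational(-1, 57), -111))) = Add(Mul(Add(Add(Mul(3566, Rational(1, 1325)), Mul(-11264, Rational(1, 6319))), Mul(59, 128)), Pow(20406, -1)), Add(1, Rational(37, 19))) = Add(Mul(Add(Add(Rational(3566, 1325), Rational(-11264, 6319)), 7552), Rational(1, 20406)), Rational(56, 19)) = Add(Mul(Add(Rational(7608754, 8372675), 7552), Rational(1, 20406)), Rational(56, 19)) = Add(Mul(Rational(63238050354, 8372675), Rational(1, 20406)), Rational(56, 19)) = Add(Rational(10539675059, 28475467675), Rational(56, 19)) = Rational(94467369259, 28475467675)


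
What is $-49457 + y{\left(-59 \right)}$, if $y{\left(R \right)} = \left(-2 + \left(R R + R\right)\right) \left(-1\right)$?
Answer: $-52877$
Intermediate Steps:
$y{\left(R \right)} = 2 - R - R^{2}$ ($y{\left(R \right)} = \left(-2 + \left(R^{2} + R\right)\right) \left(-1\right) = \left(-2 + \left(R + R^{2}\right)\right) \left(-1\right) = \left(-2 + R + R^{2}\right) \left(-1\right) = 2 - R - R^{2}$)
$-49457 + y{\left(-59 \right)} = -49457 - 3420 = -52877$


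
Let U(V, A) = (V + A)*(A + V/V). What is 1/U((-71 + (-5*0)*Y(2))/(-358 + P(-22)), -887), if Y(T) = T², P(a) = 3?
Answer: 5/3928524 ≈ 1.2727e-6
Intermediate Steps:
U(V, A) = (1 + A)*(A + V) (U(V, A) = (A + V)*(A + 1) = (A + V)*(1 + A) = (1 + A)*(A + V))
1/U((-71 + (-5*0)*Y(2))/(-358 + P(-22)), -887) = 1/(-887 + (-71 - 5*0*2²)/(-358 + 3) + (-887)² - 887*(-71 - 5*0*2²)/(-358 + 3)) = 1/(-887 + (-71 + 0*4)/(-355) + 786769 - 887*(-71 + 0*4)/(-355)) = 1/(-887 + (-71 + 0)*(-1/355) + 786769 - 887*(-71 + 0)*(-1)/355) = 1/(-887 - 71*(-1/355) + 786769 - (-62977)*(-1)/355) = 1/(-887 + ⅕ + 786769 - 887*⅕) = 1/(-887 + ⅕ + 786769 - 887/5) = 1/(3928524/5) = 5/3928524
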